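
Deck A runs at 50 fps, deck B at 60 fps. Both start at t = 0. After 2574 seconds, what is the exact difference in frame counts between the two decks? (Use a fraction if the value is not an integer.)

A emits 50 × 2574 = 128700 frames; B emits 60 × 2574 = 154440.
Difference = 25740 frames; B is ahead of A.

25740 frames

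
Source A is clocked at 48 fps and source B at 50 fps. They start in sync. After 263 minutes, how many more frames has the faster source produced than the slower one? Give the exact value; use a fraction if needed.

31560 frames

263 min = 15780 s.
A emits 48 × 15780 = 757440 frames; B emits 50 × 15780 = 789000.
Difference = 31560 frames; B is ahead of A.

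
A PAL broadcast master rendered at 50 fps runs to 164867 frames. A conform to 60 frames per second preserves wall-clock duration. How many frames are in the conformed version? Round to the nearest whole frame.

Frames at target rate = 164867 × (60) / (50) = 989202/5 ≈ 197840.400.
Nearest whole frame: 197840.

197840 frames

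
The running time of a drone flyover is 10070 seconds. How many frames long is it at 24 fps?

Frames = 10070 × 24 = 241680.

241680 frames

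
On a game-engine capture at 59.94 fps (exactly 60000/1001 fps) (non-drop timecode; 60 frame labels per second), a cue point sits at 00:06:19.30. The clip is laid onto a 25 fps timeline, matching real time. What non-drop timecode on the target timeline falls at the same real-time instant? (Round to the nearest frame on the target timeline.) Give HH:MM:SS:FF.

Source frame index: (0×3600 + 6×60 + 19) × 60 + 30 = 22770.
Real time: 22770 / (60000/1001) = 759759/2000 s.
Target frame: (759759/2000) × (25) = 759759/80 ≈ 9496.987 → 9497.
At 25 labels/s: frame 9497 → 00:06:19:22.

00:06:19:22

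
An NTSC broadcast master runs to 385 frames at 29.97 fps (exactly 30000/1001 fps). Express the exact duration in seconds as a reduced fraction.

77077/6000 seconds

Running time = 385 ÷ (30000/1001) = 385 × 1001/30000 = 77077/6000 s.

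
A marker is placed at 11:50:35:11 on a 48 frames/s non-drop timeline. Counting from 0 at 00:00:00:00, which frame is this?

Total seconds to the label: (11 × 3600 + 50 × 60 + 35) = 42635.
Frame index = 42635 × 48 + 11 = 2046491.

frame 2046491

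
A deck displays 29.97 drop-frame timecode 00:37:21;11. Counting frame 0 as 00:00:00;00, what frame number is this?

67173

Complete 10-minute blocks: 3, each 17982 frames → 53946.
Remaining 7 whole minutes in the current block: 1800 + 6 × 1798 = 12588 frames.
Within the current minute: 21 × 30 + 11 − 2 = 639 (labels ;00/;01 skipped at this minute). Total = 53946 + 12588 + 639 = 67173.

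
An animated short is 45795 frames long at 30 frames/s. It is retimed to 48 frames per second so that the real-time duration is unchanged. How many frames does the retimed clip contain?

73272 frames

Target frames = source frames × (target rate / source rate) = 45795 × (48)/(30) = 45795 × 8/5 = 73272.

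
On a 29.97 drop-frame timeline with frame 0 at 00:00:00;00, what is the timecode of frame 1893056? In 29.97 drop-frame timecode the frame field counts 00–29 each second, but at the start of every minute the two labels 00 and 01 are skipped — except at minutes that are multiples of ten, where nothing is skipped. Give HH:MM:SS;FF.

Each 10-minute DF block holds 10 × 60 × 30 − 9 × 2 = 17982 frames. 1893056 ÷ 17982 → 105 full blocks, remainder 4946.
Within the partial block the first minute is 1800 frames and each further minute 1798, so 2 further minute boundaries passed. Total skipped labels = 18 × 105 + 2 × 2 = 1894.
Non-drop label index = 1893056 + 1894 = 1894950; at 30 labels/s that is 17:32:45:00, i.e. DF 17:32:45;00.

17:32:45;00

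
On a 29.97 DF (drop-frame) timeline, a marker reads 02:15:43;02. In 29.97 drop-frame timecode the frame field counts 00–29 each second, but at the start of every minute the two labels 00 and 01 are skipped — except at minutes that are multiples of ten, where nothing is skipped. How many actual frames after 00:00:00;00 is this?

244048

As if non-drop at 30 labels/s: (2 × 3600 + 15 × 60 + 43) × 30 + 2 = 244292.
Minute boundaries passed: 135; those not divisible by 10: 135 − 13 = 122; dropped labels = 2 × 122 = 244.
Actual frame index = 244292 − 244 = 244048.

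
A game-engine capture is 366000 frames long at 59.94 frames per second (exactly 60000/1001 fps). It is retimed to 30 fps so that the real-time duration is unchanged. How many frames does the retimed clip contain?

183183 frames

Target frames = source frames × (target rate / source rate) = 366000 × (30)/(60000/1001) = 366000 × 1001/2000 = 183183.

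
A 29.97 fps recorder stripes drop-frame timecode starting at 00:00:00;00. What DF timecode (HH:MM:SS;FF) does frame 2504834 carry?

23:12:58;00

Ten DF minutes hold 17982 frames, so frame 2504834 lies in block 139 (frames 2499498–2517479) with 5336 frames into that block.
The block's first minute is 1800 frames and the rest 1798 each; 5336 frames reaches minute 2, so 139 × 18 + 2 × 2 = 2506 labels have been skipped so far.
Adding those back, label number 2504834 + 2506 = 2507340 at 30 labels/s is 83578 s + 0 f = 23 h 12 min 58 s frame 0, i.e. 23:12:58;00.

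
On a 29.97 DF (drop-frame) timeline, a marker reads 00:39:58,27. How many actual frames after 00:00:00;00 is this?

As if non-drop at 30 labels/s: (0 × 3600 + 39 × 60 + 58) × 30 + 27 = 71967.
Minute boundaries passed: 39; those not divisible by 10: 39 − 3 = 36; dropped labels = 2 × 36 = 72.
Actual frame index = 71967 − 72 = 71895.

71895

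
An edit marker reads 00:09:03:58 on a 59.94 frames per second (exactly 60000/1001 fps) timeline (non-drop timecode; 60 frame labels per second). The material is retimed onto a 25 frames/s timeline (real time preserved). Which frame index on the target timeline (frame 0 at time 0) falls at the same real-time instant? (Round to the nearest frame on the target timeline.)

Source frame index: (0×3600 + 9×60 + 3) × 60 + 58 = 32638.
Real time: 32638 / (60000/1001) = 16335319/30000 s.
Target frame: (16335319/30000) × (25) = 16335319/1200 ≈ 13612.766 → 13613.

frame 13613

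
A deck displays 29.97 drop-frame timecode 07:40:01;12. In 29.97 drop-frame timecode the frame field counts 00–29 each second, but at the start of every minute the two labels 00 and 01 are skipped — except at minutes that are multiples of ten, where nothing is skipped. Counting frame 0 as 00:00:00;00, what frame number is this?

As if non-drop at 30 labels/s: (7 × 3600 + 40 × 60 + 1) × 30 + 12 = 828042.
Minute boundaries passed: 460; those not divisible by 10: 460 − 46 = 414; dropped labels = 2 × 414 = 828.
Actual frame index = 828042 − 828 = 827214.

827214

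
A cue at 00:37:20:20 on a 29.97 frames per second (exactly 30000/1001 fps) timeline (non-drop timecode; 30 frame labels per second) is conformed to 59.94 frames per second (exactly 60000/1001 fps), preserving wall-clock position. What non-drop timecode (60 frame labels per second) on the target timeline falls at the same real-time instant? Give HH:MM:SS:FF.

Source frame index: (0×3600 + 37×60 + 20) × 30 + 20 = 67220.
Real time: 67220 / (30000/1001) = 3364361/1500 s.
Target frame: (3364361/1500) × (60000/1001) = 134440.
At 60 labels/s: frame 134440 → 00:37:20:40.

00:37:20:40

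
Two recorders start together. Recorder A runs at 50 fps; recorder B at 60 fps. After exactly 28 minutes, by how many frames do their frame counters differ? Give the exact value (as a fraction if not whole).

16800 frames

28 min = 1680 s.
A emits 50 × 1680 = 84000 frames; B emits 60 × 1680 = 100800.
Difference = 16800 frames; B is ahead of A.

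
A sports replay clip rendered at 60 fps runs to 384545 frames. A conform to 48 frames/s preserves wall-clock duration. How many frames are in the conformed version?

Frames at target rate = 384545 × (48) / (60) = 307636.

307636 frames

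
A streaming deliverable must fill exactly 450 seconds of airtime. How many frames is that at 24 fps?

10800 frames

Frames = 450 × 24 = 10800.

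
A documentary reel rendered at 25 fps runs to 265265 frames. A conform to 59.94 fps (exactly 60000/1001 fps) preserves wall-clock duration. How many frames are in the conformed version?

636000 frames

Target frames = source frames × (target rate / source rate) = 265265 × (60000/1001)/(25) = 265265 × 2400/1001 = 636000.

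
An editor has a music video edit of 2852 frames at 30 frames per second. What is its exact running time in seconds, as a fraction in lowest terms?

1426/15 seconds

Running time = 2852 ÷ (30) = 2852 × 1/30 = 1426/15 s.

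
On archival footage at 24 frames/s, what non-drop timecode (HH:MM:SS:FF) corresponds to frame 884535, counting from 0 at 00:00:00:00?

884535 ÷ 24 = 36855 full seconds, remainder 15 frames.
36855 s = 10 h 14 min 15 s.
Timecode: 10:14:15:15.

10:14:15:15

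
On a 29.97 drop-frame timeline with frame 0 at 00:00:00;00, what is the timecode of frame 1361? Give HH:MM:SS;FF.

Each 10-minute DF block holds 10 × 60 × 30 − 9 × 2 = 17982 frames. 1361 ÷ 17982 → 0 full blocks, remainder 1361.
Within the partial block the first minute is 1800 frames and each further minute 1798, so 0 further minute boundaries passed. Total skipped labels = 18 × 0 + 2 × 0 = 0.
Non-drop label index = 1361 + 0 = 1361; at 30 labels/s that is 00:00:45:11, i.e. DF 00:00:45;11.

00:00:45;11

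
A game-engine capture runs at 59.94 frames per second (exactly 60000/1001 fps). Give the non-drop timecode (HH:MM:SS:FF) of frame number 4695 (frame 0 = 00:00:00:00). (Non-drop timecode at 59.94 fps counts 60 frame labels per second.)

4695 ÷ 60 = 78 full seconds, remainder 15 frames.
78 s = 0 h 1 min 18 s.
Timecode: 00:01:18:15.

00:01:18:15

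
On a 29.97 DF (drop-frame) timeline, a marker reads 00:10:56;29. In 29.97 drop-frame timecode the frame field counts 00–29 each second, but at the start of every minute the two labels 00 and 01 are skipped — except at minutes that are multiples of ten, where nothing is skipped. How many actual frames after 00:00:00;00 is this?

As if non-drop at 30 labels/s: (0 × 3600 + 10 × 60 + 56) × 30 + 29 = 19709.
Minute boundaries passed: 10; those not divisible by 10: 10 − 1 = 9; dropped labels = 2 × 9 = 18.
Actual frame index = 19709 − 18 = 19691.

19691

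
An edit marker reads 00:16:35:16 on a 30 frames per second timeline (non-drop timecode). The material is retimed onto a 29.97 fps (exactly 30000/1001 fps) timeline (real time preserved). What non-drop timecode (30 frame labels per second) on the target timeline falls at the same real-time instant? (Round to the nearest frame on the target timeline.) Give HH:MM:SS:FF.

00:16:34:16

Source frame index: (0×3600 + 16×60 + 35) × 30 + 16 = 29866.
Real time: 29866 / (30) = 14933/15 s.
Target frame: (14933/15) × (30000/1001) = 29866000/1001 ≈ 29836.164 → 29836.
At 30 labels/s: frame 29836 → 00:16:34:16.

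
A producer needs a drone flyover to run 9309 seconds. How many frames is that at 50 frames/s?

Frames = 9309 × 50 = 465450.

465450 frames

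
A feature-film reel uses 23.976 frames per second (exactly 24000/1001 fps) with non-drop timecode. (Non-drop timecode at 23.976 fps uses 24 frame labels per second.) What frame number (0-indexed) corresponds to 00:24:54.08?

Total seconds to the label: (0 × 3600 + 24 × 60 + 54) = 1494.
Frame index = 1494 × 24 + 8 = 35864.

35864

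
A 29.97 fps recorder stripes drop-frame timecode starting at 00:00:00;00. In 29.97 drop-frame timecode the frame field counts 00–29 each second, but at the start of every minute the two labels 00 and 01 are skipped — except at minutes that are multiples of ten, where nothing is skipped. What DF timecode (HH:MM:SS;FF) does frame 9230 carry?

Ten DF minutes hold 17982 frames, so frame 9230 lies in block 0 (frames 0–17981) with 9230 frames into that block.
The block's first minute is 1800 frames and the rest 1798 each; 9230 frames reaches minute 5, so 0 × 18 + 5 × 2 = 10 labels have been skipped so far.
Adding those back, label number 9230 + 10 = 9240 at 30 labels/s is 308 s + 0 f = 0 h 5 min 8 s frame 0, i.e. 00:05:08;00.

00:05:08;00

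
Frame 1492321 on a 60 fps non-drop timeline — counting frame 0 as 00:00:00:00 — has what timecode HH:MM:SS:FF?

06:54:32:01

1492321 ÷ 60 = 24872 full seconds, remainder 1 frame.
24872 s = 6 h 54 min 32 s.
Timecode: 06:54:32:01.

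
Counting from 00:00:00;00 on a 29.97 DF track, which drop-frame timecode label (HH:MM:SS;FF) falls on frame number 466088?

Each 10-minute DF block holds 10 × 60 × 30 − 9 × 2 = 17982 frames. 466088 ÷ 17982 → 25 full blocks, remainder 16538.
Within the partial block the first minute is 1800 frames and each further minute 1798, so 9 further minute boundaries passed. Total skipped labels = 18 × 25 + 2 × 9 = 468.
Non-drop label index = 466088 + 468 = 466556; at 30 labels/s that is 04:19:11:26, i.e. DF 04:19:11;26.

04:19:11;26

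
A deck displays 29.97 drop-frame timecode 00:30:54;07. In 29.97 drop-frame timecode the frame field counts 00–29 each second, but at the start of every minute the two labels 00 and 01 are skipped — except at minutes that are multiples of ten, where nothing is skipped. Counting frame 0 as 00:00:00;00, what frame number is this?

55573

Complete 10-minute blocks: 3, each 17982 frames → 53946.
Remaining 0 whole minutes in the current block: 0 frames.
Within the current minute: 54 × 30 + 7 = 1627. Total = 53946 + 0 + 1627 = 55573.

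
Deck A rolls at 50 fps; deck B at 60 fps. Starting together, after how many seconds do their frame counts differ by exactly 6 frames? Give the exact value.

0.6 seconds

The gap grows by |60 − 50| = 10 frames per second.
Time for a 6-frame gap: 6 ÷ (10) = 0.6 s.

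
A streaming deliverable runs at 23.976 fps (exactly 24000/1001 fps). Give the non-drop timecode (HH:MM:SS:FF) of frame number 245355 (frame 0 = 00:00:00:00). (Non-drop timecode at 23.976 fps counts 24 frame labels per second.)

245355 ÷ 24 = 10223 full seconds, remainder 3 frames.
10223 s = 2 h 50 min 23 s.
Timecode: 02:50:23:03.

02:50:23:03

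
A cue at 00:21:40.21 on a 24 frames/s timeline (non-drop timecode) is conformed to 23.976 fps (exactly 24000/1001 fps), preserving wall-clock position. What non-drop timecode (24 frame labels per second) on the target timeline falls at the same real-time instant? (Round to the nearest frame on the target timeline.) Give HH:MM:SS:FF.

00:21:39:14

Source frame index: (0×3600 + 21×60 + 40) × 24 + 21 = 31221.
Real time: 31221 / (24) = 10407/8 s.
Target frame: (10407/8) × (24000/1001) = 31221000/1001 ≈ 31189.810 → 31190.
At 24 labels/s: frame 31190 → 00:21:39:14.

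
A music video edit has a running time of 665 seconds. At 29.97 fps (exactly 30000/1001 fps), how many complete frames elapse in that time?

19930 frames

Frames = 665 × 30000/1001 = 2850000/143 ≈ 19930.0699.
Complete frames: 19930.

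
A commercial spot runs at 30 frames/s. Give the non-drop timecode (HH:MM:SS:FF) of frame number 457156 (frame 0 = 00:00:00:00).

04:13:58:16

457156 ÷ 30 = 15238 full seconds, remainder 16 frames.
15238 s = 4 h 13 min 58 s.
Timecode: 04:13:58:16.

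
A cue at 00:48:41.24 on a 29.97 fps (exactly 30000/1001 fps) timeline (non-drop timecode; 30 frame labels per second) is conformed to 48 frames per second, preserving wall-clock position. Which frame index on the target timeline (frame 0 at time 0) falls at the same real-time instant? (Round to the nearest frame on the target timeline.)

frame 140387

Source frame index: (0×3600 + 48×60 + 41) × 30 + 24 = 87654.
Real time: 87654 / (30000/1001) = 14623609/5000 s.
Target frame: (14623609/5000) × (48) = 87741654/625 ≈ 140386.646 → 140387.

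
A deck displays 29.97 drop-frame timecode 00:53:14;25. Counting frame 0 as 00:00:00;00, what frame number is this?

95749

As if non-drop at 30 labels/s: (0 × 3600 + 53 × 60 + 14) × 30 + 25 = 95845.
Minute boundaries passed: 53; those not divisible by 10: 53 − 5 = 48; dropped labels = 2 × 48 = 96.
Actual frame index = 95845 − 96 = 95749.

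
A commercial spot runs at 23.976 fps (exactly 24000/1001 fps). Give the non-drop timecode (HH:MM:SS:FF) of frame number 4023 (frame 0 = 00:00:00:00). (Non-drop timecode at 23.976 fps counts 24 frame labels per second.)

4023 ÷ 24 = 167 full seconds, remainder 15 frames.
167 s = 0 h 2 min 47 s.
Timecode: 00:02:47:15.

00:02:47:15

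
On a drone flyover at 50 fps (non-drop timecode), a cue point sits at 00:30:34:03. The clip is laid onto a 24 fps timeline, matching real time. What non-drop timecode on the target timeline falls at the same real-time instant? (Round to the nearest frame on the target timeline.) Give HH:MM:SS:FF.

Source frame index: (0×3600 + 30×60 + 34) × 50 + 3 = 91703.
Real time: 91703 / (50) = 91703/50 s.
Target frame: (91703/50) × (24) = 1100436/25 ≈ 44017.440 → 44017.
At 24 labels/s: frame 44017 → 00:30:34:01.

00:30:34:01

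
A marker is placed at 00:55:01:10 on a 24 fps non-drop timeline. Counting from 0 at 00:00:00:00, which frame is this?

Total seconds to the label: (0 × 3600 + 55 × 60 + 1) = 3301.
Frame index = 3301 × 24 + 10 = 79234.

frame 79234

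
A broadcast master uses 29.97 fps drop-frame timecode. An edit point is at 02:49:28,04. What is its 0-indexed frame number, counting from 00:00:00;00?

Complete 10-minute blocks: 16, each 17982 frames → 287712.
Remaining 9 whole minutes in the current block: 1800 + 8 × 1798 = 16184 frames.
Within the current minute: 28 × 30 + 4 − 2 = 842 (labels ;00/;01 skipped at this minute). Total = 287712 + 16184 + 842 = 304738.

304738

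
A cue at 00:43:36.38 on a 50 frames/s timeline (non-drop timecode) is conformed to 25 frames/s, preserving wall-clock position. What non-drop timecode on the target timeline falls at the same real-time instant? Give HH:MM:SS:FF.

00:43:36:19

Source frame index: (0×3600 + 43×60 + 36) × 50 + 38 = 130838.
Real time: 130838 / (50) = 65419/25 s.
Target frame: (65419/25) × (25) = 65419.
At 25 labels/s: frame 65419 → 00:43:36:19.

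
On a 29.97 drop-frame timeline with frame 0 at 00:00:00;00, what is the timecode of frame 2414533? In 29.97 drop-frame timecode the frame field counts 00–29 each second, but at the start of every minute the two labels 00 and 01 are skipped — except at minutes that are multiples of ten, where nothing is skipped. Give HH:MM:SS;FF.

Ten DF minutes hold 17982 frames, so frame 2414533 lies in block 134 (frames 2409588–2427569) with 4945 frames into that block.
The block's first minute is 1800 frames and the rest 1798 each; 4945 frames reaches minute 2, so 134 × 18 + 2 × 2 = 2416 labels have been skipped so far.
Adding those back, label number 2414533 + 2416 = 2416949 at 30 labels/s is 80564 s + 29 f = 22 h 22 min 44 s frame 29, i.e. 22:22:44;29.

22:22:44;29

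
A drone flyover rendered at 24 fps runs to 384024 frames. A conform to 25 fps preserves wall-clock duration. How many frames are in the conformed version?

Target frames = source frames × (target rate / source rate) = 384024 × (25)/(24) = 384024 × 25/24 = 400025.

400025 frames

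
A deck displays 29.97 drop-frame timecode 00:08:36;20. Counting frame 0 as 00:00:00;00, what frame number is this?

15484

Complete 10-minute blocks: 0, each 17982 frames → 0.
Remaining 8 whole minutes in the current block: 1800 + 7 × 1798 = 14386 frames.
Within the current minute: 36 × 30 + 20 − 2 = 1098 (labels ;00/;01 skipped at this minute). Total = 0 + 14386 + 1098 = 15484.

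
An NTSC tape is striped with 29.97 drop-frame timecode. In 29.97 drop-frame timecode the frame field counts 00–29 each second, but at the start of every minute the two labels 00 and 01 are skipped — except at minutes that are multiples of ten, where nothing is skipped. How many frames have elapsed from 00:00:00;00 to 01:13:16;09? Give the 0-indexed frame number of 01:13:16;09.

131757

Complete 10-minute blocks: 7, each 17982 frames → 125874.
Remaining 3 whole minutes in the current block: 1800 + 2 × 1798 = 5396 frames.
Within the current minute: 16 × 30 + 9 − 2 = 487 (labels ;00/;01 skipped at this minute). Total = 125874 + 5396 + 487 = 131757.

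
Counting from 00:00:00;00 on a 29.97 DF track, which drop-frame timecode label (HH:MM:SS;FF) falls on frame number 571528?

05:17:50;00

Ten DF minutes hold 17982 frames, so frame 571528 lies in block 31 (frames 557442–575423) with 14086 frames into that block.
The block's first minute is 1800 frames and the rest 1798 each; 14086 frames reaches minute 7, so 31 × 18 + 7 × 2 = 572 labels have been skipped so far.
Adding those back, label number 571528 + 572 = 572100 at 30 labels/s is 19070 s + 0 f = 5 h 17 min 50 s frame 0, i.e. 05:17:50;00.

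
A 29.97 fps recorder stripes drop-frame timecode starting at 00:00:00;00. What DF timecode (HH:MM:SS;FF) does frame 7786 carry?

Ten DF minutes hold 17982 frames, so frame 7786 lies in block 0 (frames 0–17981) with 7786 frames into that block.
The block's first minute is 1800 frames and the rest 1798 each; 7786 frames reaches minute 4, so 0 × 18 + 4 × 2 = 8 labels have been skipped so far.
Adding those back, label number 7786 + 8 = 7794 at 30 labels/s is 259 s + 24 f = 0 h 4 min 19 s frame 24, i.e. 00:04:19;24.

00:04:19;24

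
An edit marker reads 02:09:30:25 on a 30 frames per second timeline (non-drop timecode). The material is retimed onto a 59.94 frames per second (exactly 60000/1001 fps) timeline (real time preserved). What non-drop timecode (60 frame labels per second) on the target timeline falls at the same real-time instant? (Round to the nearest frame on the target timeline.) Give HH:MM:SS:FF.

Source frame index: (2×3600 + 9×60 + 30) × 30 + 25 = 233125.
Real time: 233125 / (30) = 46625/6 s.
Target frame: (46625/6) × (60000/1001) = 466250000/1001 ≈ 465784.216 → 465784.
At 60 labels/s: frame 465784 → 02:09:23:04.

02:09:23:04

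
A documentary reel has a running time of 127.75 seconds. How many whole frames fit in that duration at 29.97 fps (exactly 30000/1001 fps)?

Frames = 127.75 × 30000/1001 = 547500/143 ≈ 3828.6713.
Complete frames: 3828.

3828 frames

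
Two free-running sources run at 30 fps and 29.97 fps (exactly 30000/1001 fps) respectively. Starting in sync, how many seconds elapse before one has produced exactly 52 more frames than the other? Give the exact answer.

26026/15 seconds

The gap grows by |30000/1001 − 30| = 30/1001 frames per second.
Time for a 52-frame gap: 52 ÷ (30/1001) = 26026/15 s.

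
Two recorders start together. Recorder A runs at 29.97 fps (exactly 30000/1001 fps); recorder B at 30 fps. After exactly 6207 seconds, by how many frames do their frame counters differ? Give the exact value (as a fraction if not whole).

A emits 30000/1001 × 6207 = 186210000/1001 frames; B emits 30 × 6207 = 186210.
Difference = 186210/1001 frames (≈ 186.0240); B is ahead of A.

186210/1001 frames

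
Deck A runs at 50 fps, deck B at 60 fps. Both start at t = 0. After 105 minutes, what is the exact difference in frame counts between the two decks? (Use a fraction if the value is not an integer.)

63000 frames

105 min = 6300 s.
A emits 50 × 6300 = 315000 frames; B emits 60 × 6300 = 378000.
Difference = 63000 frames; B is ahead of A.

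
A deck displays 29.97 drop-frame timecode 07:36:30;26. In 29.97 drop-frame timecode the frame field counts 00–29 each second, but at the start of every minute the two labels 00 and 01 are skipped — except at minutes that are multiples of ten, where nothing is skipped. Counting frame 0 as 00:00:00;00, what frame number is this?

Complete 10-minute blocks: 45, each 17982 frames → 809190.
Remaining 6 whole minutes in the current block: 1800 + 5 × 1798 = 10790 frames.
Within the current minute: 30 × 30 + 26 − 2 = 924 (labels ;00/;01 skipped at this minute). Total = 809190 + 10790 + 924 = 820904.

820904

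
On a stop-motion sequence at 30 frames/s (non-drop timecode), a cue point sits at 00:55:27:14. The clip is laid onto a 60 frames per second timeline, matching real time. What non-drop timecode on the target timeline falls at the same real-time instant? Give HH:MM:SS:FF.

00:55:27:28

Source frame index: (0×3600 + 55×60 + 27) × 30 + 14 = 99824.
Real time: 99824 / (30) = 49912/15 s.
Target frame: (49912/15) × (60) = 199648.
At 60 labels/s: frame 199648 → 00:55:27:28.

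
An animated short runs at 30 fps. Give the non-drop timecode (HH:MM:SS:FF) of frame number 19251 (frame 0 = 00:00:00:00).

00:10:41:21

19251 ÷ 30 = 641 full seconds, remainder 21 frames.
641 s = 0 h 10 min 41 s.
Timecode: 00:10:41:21.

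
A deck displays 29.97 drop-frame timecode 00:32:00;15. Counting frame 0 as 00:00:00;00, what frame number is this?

Complete 10-minute blocks: 3, each 17982 frames → 53946.
Remaining 2 whole minutes in the current block: 1800 + 1 × 1798 = 3598 frames.
Within the current minute: 0 × 30 + 15 − 2 = 13 (labels ;00/;01 skipped at this minute). Total = 53946 + 3598 + 13 = 57557.

57557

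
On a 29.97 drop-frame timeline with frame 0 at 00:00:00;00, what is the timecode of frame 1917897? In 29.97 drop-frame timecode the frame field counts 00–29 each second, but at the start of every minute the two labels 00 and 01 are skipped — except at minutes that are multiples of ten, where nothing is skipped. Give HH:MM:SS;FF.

Each 10-minute DF block holds 10 × 60 × 30 − 9 × 2 = 17982 frames. 1917897 ÷ 17982 → 106 full blocks, remainder 11805.
Within the partial block the first minute is 1800 frames and each further minute 1798, so 6 further minute boundaries passed. Total skipped labels = 18 × 106 + 2 × 6 = 1920.
Non-drop label index = 1917897 + 1920 = 1919817; at 30 labels/s that is 17:46:33:27, i.e. DF 17:46:33;27.

17:46:33;27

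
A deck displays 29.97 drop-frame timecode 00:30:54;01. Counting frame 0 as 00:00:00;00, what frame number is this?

55567

As if non-drop at 30 labels/s: (0 × 3600 + 30 × 60 + 54) × 30 + 1 = 55621.
Minute boundaries passed: 30; those not divisible by 10: 30 − 3 = 27; dropped labels = 2 × 27 = 54.
Actual frame index = 55621 − 54 = 55567.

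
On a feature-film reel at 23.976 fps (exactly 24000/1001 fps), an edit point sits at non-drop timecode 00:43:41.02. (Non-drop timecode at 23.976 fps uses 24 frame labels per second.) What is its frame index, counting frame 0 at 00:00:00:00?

frame 62906

Total seconds to the label: (0 × 3600 + 43 × 60 + 41) = 2621.
Frame index = 2621 × 24 + 2 = 62906.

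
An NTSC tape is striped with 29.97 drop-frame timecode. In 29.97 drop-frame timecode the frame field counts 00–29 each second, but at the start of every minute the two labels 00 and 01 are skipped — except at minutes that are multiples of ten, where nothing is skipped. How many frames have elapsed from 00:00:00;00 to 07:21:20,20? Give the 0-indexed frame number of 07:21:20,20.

793626

Complete 10-minute blocks: 44, each 17982 frames → 791208.
Remaining 1 whole minute in the current block: 1800 + 0 × 1798 = 1800 frames.
Within the current minute: 20 × 30 + 20 − 2 = 618 (labels ;00/;01 skipped at this minute). Total = 791208 + 1800 + 618 = 793626.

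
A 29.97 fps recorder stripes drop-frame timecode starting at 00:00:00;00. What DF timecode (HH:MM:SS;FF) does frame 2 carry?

Ten DF minutes hold 17982 frames, so frame 2 lies in block 0 (frames 0–17981) with 2 frames into that block.
The block's first minute is 1800 frames and the rest 1798 each; 2 frames reaches minute 0, so 0 × 18 + 0 × 2 = 0 labels have been skipped so far.
Adding those back, label number 2 + 0 = 2 at 30 labels/s is 0 s + 2 f = 0 h 0 min 0 s frame 2, i.e. 00:00:00;02.

00:00:00;02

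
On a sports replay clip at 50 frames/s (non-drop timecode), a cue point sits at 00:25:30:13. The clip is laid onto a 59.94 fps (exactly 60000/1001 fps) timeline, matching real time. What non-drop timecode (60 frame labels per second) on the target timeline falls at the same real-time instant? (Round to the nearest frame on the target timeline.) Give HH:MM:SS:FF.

Source frame index: (0×3600 + 25×60 + 30) × 50 + 13 = 76513.
Real time: 76513 / (50) = 76513/50 s.
Target frame: (76513/50) × (60000/1001) = 91815600/1001 ≈ 91723.876 → 91724.
At 60 labels/s: frame 91724 → 00:25:28:44.

00:25:28:44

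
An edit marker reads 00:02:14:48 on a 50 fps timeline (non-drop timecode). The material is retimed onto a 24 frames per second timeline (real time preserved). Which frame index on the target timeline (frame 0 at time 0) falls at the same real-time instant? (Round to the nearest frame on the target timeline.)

Source frame index: (0×3600 + 2×60 + 14) × 50 + 48 = 6748.
Real time: 6748 / (50) = 3374/25 s.
Target frame: (3374/25) × (24) = 80976/25 ≈ 3239.040 → 3239.

frame 3239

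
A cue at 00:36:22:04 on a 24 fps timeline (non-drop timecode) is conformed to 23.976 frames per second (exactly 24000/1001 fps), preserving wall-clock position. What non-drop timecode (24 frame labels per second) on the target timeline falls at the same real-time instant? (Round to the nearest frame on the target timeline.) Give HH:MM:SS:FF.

Source frame index: (0×3600 + 36×60 + 22) × 24 + 4 = 52372.
Real time: 52372 / (24) = 13093/6 s.
Target frame: (13093/6) × (24000/1001) = 52372000/1001 ≈ 52319.680 → 52320.
At 24 labels/s: frame 52320 → 00:36:20:00.

00:36:20:00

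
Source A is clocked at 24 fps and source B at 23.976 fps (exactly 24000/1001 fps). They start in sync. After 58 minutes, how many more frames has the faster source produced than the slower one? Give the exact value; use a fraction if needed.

58 min = 3480 s.
A emits 24 × 3480 = 83520 frames; B emits 24000/1001 × 3480 = 83520000/1001.
Difference = 83520/1001 frames (≈ 83.4366); B is behind A.

83520/1001 frames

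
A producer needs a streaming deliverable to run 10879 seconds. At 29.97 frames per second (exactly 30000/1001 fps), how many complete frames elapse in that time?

326043 frames

Frames = 10879 × 30000/1001 = 29670000/91 ≈ 326043.9560.
Complete frames: 326043.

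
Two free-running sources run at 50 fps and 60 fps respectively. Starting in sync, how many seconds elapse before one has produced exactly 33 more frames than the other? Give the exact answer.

3.3 seconds

The gap grows by |60 − 50| = 10 frames per second.
Time for a 33-frame gap: 33 ÷ (10) = 3.3 s.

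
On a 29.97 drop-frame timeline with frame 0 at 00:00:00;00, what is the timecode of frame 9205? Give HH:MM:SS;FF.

00:05:07;05

Each 10-minute DF block holds 10 × 60 × 30 − 9 × 2 = 17982 frames. 9205 ÷ 17982 → 0 full blocks, remainder 9205.
Within the partial block the first minute is 1800 frames and each further minute 1798, so 5 further minute boundaries passed. Total skipped labels = 18 × 0 + 2 × 5 = 10.
Non-drop label index = 9205 + 10 = 9215; at 30 labels/s that is 00:05:07:05, i.e. DF 00:05:07;05.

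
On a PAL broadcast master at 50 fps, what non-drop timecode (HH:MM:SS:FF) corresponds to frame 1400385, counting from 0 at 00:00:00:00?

07:46:47:35

1400385 ÷ 50 = 28007 full seconds, remainder 35 frames.
28007 s = 7 h 46 min 47 s.
Timecode: 07:46:47:35.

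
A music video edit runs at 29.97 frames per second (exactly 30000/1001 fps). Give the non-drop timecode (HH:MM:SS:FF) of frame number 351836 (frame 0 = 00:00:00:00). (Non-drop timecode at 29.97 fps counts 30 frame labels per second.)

03:15:27:26

351836 ÷ 30 = 11727 full seconds, remainder 26 frames.
11727 s = 3 h 15 min 27 s.
Timecode: 03:15:27:26.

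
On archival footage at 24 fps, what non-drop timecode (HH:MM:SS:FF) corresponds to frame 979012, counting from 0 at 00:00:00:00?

11:19:52:04

979012 ÷ 24 = 40792 full seconds, remainder 4 frames.
40792 s = 11 h 19 min 52 s.
Timecode: 11:19:52:04.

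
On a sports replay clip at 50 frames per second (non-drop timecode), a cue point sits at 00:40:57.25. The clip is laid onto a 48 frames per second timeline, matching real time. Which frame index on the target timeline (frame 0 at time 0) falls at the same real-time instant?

frame 117960

Source frame index: (0×3600 + 40×60 + 57) × 50 + 25 = 122875.
Real time: 122875 / (50) = 4915/2 s.
Target frame: (4915/2) × (48) = 117960.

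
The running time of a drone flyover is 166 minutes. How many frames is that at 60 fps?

597600 frames

166 min = 9960 s.
Frames = 9960 × 60 = 597600.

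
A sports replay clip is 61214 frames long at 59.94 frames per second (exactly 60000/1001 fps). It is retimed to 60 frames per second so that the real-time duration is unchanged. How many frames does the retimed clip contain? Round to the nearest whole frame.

Frames at target rate = 61214 × (60) / (60000/1001) = 30637607/500 ≈ 61275.214.
Nearest whole frame: 61275.

61275 frames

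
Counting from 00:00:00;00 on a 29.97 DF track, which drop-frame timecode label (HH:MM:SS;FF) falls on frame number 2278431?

Ten DF minutes hold 17982 frames, so frame 2278431 lies in block 126 (frames 2265732–2283713) with 12699 frames into that block.
The block's first minute is 1800 frames and the rest 1798 each; 12699 frames reaches minute 7, so 126 × 18 + 7 × 2 = 2282 labels have been skipped so far.
Adding those back, label number 2278431 + 2282 = 2280713 at 30 labels/s is 76023 s + 23 f = 21 h 7 min 3 s frame 23, i.e. 21:07:03;23.

21:07:03;23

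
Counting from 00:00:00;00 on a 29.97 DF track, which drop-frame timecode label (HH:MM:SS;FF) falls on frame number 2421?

Each 10-minute DF block holds 10 × 60 × 30 − 9 × 2 = 17982 frames. 2421 ÷ 17982 → 0 full blocks, remainder 2421.
Within the partial block the first minute is 1800 frames and each further minute 1798, so 1 further minute boundary passed. Total skipped labels = 18 × 0 + 2 × 1 = 2.
Non-drop label index = 2421 + 2 = 2423; at 30 labels/s that is 00:01:20:23, i.e. DF 00:01:20;23.

00:01:20;23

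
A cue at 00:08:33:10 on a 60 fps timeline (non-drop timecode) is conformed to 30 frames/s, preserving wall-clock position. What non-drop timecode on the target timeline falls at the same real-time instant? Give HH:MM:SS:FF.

Source frame index: (0×3600 + 8×60 + 33) × 60 + 10 = 30790.
Real time: 30790 / (60) = 3079/6 s.
Target frame: (3079/6) × (30) = 15395.
At 30 labels/s: frame 15395 → 00:08:33:05.

00:08:33:05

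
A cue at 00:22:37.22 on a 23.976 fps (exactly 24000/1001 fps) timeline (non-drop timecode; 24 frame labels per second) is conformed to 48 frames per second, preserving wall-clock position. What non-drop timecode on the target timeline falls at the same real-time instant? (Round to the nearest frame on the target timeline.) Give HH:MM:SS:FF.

00:22:39:13

Source frame index: (0×3600 + 22×60 + 37) × 24 + 22 = 32590.
Real time: 32590 / (24000/1001) = 3262259/2400 s.
Target frame: (3262259/2400) × (48) = 3262259/50 ≈ 65245.180 → 65245.
At 48 labels/s: frame 65245 → 00:22:39:13.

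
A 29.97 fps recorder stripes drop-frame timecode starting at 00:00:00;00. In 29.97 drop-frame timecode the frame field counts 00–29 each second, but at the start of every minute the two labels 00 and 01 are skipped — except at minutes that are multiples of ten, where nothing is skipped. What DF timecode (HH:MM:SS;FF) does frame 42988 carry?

00:23:54;10

Each 10-minute DF block holds 10 × 60 × 30 − 9 × 2 = 17982 frames. 42988 ÷ 17982 → 2 full blocks, remainder 7024.
Within the partial block the first minute is 1800 frames and each further minute 1798, so 3 further minute boundaries passed. Total skipped labels = 18 × 2 + 2 × 3 = 42.
Non-drop label index = 42988 + 42 = 43030; at 30 labels/s that is 00:23:54:10, i.e. DF 00:23:54;10.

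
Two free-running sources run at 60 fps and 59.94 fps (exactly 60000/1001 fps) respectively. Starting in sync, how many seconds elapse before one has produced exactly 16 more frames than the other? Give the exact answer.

The gap grows by |60000/1001 − 60| = 60/1001 frames per second.
Time for a 16-frame gap: 16 ÷ (60/1001) = 4004/15 s.

4004/15 seconds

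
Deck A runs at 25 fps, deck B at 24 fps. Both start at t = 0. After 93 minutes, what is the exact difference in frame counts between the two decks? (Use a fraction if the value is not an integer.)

5580 frames

93 min = 5580 s.
A emits 25 × 5580 = 139500 frames; B emits 24 × 5580 = 133920.
Difference = 5580 frames; B is behind A.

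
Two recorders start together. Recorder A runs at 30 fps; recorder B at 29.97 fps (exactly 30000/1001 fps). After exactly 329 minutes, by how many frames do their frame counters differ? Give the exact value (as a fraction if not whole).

329 min = 19740 s.
A emits 30 × 19740 = 592200 frames; B emits 30000/1001 × 19740 = 84600000/143.
Difference = 84600/143 frames (≈ 591.6084); B is behind A.

84600/143 frames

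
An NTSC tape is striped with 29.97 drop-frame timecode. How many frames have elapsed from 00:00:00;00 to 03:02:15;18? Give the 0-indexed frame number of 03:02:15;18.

Complete 10-minute blocks: 18, each 17982 frames → 323676.
Remaining 2 whole minutes in the current block: 1800 + 1 × 1798 = 3598 frames.
Within the current minute: 15 × 30 + 18 − 2 = 466 (labels ;00/;01 skipped at this minute). Total = 323676 + 3598 + 466 = 327740.

327740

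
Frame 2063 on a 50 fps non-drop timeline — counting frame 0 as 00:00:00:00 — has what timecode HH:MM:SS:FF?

00:00:41:13

2063 ÷ 50 = 41 full seconds, remainder 13 frames.
41 s = 0 h 0 min 41 s.
Timecode: 00:00:41:13.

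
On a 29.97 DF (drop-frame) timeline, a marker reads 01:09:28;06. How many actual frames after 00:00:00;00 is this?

124920

As if non-drop at 30 labels/s: (1 × 3600 + 9 × 60 + 28) × 30 + 6 = 125046.
Minute boundaries passed: 69; those not divisible by 10: 69 − 6 = 63; dropped labels = 2 × 63 = 126.
Actual frame index = 125046 − 126 = 124920.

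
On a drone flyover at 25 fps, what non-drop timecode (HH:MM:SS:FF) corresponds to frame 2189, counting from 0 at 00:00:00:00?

2189 ÷ 25 = 87 full seconds, remainder 14 frames.
87 s = 0 h 1 min 27 s.
Timecode: 00:01:27:14.

00:01:27:14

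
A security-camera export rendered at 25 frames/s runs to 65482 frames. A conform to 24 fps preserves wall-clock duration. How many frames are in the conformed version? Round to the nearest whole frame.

62863 frames

Frames at target rate = 65482 × (24) / (25) = 1571568/25 ≈ 62862.720.
Nearest whole frame: 62863.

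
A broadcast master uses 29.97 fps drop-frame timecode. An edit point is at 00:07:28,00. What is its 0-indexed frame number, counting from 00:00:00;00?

13426

As if non-drop at 30 labels/s: (0 × 3600 + 7 × 60 + 28) × 30 + 0 = 13440.
Minute boundaries passed: 7; those not divisible by 10: 7 − 0 = 7; dropped labels = 2 × 7 = 14.
Actual frame index = 13440 − 14 = 13426.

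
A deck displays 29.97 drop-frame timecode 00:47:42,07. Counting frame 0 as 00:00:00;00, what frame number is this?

85781

Complete 10-minute blocks: 4, each 17982 frames → 71928.
Remaining 7 whole minutes in the current block: 1800 + 6 × 1798 = 12588 frames.
Within the current minute: 42 × 30 + 7 − 2 = 1265 (labels ;00/;01 skipped at this minute). Total = 71928 + 12588 + 1265 = 85781.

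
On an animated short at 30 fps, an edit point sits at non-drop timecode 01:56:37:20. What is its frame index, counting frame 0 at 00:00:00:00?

Total seconds to the label: (1 × 3600 + 56 × 60 + 37) = 6997.
Frame index = 6997 × 30 + 20 = 209930.

209930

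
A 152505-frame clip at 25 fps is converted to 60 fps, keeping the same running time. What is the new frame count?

366012 frames

Target frames = source frames × (target rate / source rate) = 152505 × (60)/(25) = 152505 × 12/5 = 366012.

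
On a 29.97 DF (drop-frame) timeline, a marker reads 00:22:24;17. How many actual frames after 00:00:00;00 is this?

40297

Complete 10-minute blocks: 2, each 17982 frames → 35964.
Remaining 2 whole minutes in the current block: 1800 + 1 × 1798 = 3598 frames.
Within the current minute: 24 × 30 + 17 − 2 = 735 (labels ;00/;01 skipped at this minute). Total = 35964 + 3598 + 735 = 40297.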